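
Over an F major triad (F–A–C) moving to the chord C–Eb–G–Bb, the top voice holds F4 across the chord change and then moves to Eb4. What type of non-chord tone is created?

The harmony at that moment is C minor seventh chord (C, Eb, G, Bb); F4 is not a chord tone.
It is held over (the same pitch as the preceding F4) and left by step down to Eb4.
Held over from the previous chord and resolving down by step — a suspension.

F4 is a suspension.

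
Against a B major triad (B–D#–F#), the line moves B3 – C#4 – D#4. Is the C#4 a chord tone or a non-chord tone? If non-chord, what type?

Non-chord tone — a passing tone.

The harmony at that moment is B major triad (B, D#, F#); C#4 is not a chord tone.
It is approached by step up from B3 and left by step up to D#4.
Step in, step out in the same direction — a passing tone.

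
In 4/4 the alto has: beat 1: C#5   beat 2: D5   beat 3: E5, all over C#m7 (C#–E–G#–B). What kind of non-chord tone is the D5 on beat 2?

The harmony at that moment is C# minor seventh chord (C#, E, G#, B); D5 is not a chord tone.
It is approached by step up from C#5 and left by step up to E5.
Step in, step out in the same direction — a passing tone.

Passing tone.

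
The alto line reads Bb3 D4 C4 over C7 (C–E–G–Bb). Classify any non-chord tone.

D4 is an appoggiatura.

The harmony at that moment is C dominant seventh chord (C, E, G, Bb); D4 is not a chord tone.
It is approached by leap up from Bb3 and left by step down to C4.
Leap in, step out — an appoggiatura.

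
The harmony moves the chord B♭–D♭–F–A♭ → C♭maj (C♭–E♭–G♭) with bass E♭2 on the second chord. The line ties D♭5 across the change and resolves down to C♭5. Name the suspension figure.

7–6 suspension.

At the second chord the bass is E♭2. The suspended D♭5 lies a seventh above the bass; after resolving down by step to C♭5, the interval above the bass becomes a sixth.
Suspension figures are named by those two intervals: 7–6.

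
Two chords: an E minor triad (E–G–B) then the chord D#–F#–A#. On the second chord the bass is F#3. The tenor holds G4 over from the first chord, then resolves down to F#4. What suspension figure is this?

9–8 suspension.

At the second chord the bass is F#3. The suspended G4 lies a ninth above the bass; after resolving down by step to F#4, the interval above the bass becomes an octave.
Suspension figures are named by those two intervals: 9–8.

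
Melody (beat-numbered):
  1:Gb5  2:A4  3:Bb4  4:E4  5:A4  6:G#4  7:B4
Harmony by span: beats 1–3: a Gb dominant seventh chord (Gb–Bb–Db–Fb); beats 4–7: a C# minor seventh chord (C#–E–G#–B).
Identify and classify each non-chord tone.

A4 (beat 2) — appoggiatura; A4 (beat 5) — appoggiatura.

The harmony at that moment is Gb dominant seventh chord (Gb, Bb, Db, Fb); A4 is not a chord tone.
It is approached by leap down from Gb5 and left by step up to Bb4.
Leap in, step out — an appoggiatura.
The harmony at that moment is C# minor seventh chord (C#, E, G#, B); A4 is not a chord tone.
It is approached by leap up from E4 and left by step down to G#4.
Leap in, step out — an appoggiatura.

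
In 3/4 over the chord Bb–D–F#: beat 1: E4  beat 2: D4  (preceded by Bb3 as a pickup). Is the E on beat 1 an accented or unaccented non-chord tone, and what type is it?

Accented appoggiatura.

The harmony at that moment is Bb augmented triad (Bb, D, F#); E4 is not a chord tone.
It is approached by leap up from Bb3 and left by step down to D4.
Leap in, step out — an appoggiatura.
It falls on the downbeat, so it is accented.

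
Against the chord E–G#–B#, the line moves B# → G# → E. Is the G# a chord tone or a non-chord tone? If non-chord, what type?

Chord tone (the third of E augmented triad).

E augmented triad contains E, G#, B#; G# is the third, so it is a chord tone.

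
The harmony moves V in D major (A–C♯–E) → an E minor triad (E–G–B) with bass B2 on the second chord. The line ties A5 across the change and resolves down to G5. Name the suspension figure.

7–6 suspension.

At the second chord the bass is B2. The suspended A5 lies a seventh above the bass; after resolving down by step to G5, the interval above the bass becomes a sixth.
Suspension figures are named by those two intervals: 7–6.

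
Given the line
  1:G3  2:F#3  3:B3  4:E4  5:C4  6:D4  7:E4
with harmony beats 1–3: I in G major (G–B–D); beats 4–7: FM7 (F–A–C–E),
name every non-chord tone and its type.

The harmony at that moment is G major triad (G, B, D); F#3 is not a chord tone.
It is approached by step down from G3 and left by leap up to B3.
Step in, leap out — an escape tone.
The harmony at that moment is F major seventh chord (F, A, C, E); D4 is not a chord tone.
It is approached by step up from C4 and left by step up to E4.
Step in, step out in the same direction — a passing tone.

F#3 (beat 2) — escape tone; D4 (beat 6) — passing tone.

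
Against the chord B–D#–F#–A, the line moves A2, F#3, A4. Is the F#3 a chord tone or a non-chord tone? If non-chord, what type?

Chord tone (the fifth of B dominant seventh chord).

B dominant seventh chord contains B, D#, F#, A; F# is the fifth, so it is a chord tone.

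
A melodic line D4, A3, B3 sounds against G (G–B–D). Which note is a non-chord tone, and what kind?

A3 is an appoggiatura.

The harmony at that moment is G major triad (G, B, D); A3 is not a chord tone.
It is approached by leap down from D4 and left by step up to B3.
Leap in, step out — an appoggiatura.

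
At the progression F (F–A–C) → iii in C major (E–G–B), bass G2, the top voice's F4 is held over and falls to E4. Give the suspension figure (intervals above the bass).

At the second chord the bass is G2. The suspended F4 lies a seventh above the bass; after resolving down by step to E4, the interval above the bass becomes a sixth.
Suspension figures are named by those two intervals: 7–6.

7–6 suspension.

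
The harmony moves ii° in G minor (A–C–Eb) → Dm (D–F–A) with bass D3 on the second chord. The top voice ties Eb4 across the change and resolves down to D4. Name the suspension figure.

At the second chord the bass is D3. The suspended Eb4 lies a ninth above the bass; after resolving down by step to D4, the interval above the bass becomes an octave.
Suspension figures are named by those two intervals: 9–8.

9–8 suspension.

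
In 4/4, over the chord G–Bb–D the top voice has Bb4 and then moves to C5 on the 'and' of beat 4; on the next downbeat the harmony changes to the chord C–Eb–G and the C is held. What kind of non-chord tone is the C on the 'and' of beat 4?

Anticipation.

The harmony at that moment is G minor triad (G, Bb, D); C5 is not a chord tone.
It is approached by step up from Bb4 and then sustained as the same pitch into the next harmony.
Arriving early and becoming a chord tone when the harmony changes — an anticipation.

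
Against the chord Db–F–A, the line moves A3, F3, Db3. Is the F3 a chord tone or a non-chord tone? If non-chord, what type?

Db augmented triad contains Db, F, A; F is the third, so it is a chord tone.

Chord tone (the third of Db augmented triad).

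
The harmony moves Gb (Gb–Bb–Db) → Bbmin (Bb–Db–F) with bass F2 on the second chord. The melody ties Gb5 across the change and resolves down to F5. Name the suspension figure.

At the second chord the bass is F2. The suspended Gb5 lies a ninth above the bass; after resolving down by step to F5, the interval above the bass becomes an octave.
Suspension figures are named by those two intervals: 9–8.

9–8 suspension.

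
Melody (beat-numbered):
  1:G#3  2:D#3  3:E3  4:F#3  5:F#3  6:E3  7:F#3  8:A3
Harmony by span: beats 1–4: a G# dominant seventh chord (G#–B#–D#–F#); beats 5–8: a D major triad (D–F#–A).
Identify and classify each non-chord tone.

E3 (beat 3) — passing tone; E3 (beat 6) — neighbor tone.

The harmony at that moment is G# dominant seventh chord (G#, B#, D#, F#); E3 is not a chord tone.
It is approached by step up from D#3 and left by step up to F#3.
Step in, step out in the same direction — a passing tone.
The harmony at that moment is D major triad (D, F#, A); E3 is not a chord tone.
It is approached by step down from F#3 and left by step up to F#3.
Step away and step back to the same note — a neighbor tone (lower neighbor).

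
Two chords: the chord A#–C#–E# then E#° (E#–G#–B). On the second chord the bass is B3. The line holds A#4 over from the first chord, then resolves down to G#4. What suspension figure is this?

At the second chord the bass is B3. The suspended A#4 lies a seventh above the bass; after resolving down by step to G#4, the interval above the bass becomes a sixth.
Suspension figures are named by those two intervals: 7–6.

7–6 suspension.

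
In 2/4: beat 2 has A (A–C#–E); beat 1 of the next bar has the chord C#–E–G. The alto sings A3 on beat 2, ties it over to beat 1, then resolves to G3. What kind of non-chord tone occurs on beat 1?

Suspension.

The harmony at that moment is C# diminished triad (C#, E, G); A3 is not a chord tone.
It is held over (the same pitch as the preceding A3) and left by step down to G3.
Held over from the previous chord and resolving down by step — a suspension.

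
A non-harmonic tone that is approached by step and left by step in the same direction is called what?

Passing tone.

Approach: by step. Departure: by step, continuing in the same direction.
Stepwise on both sides with no change of direction means the note fills in the space between two different chord tones — a passing tone. (Had it turned back to its starting note it would be a neighbor tone instead.)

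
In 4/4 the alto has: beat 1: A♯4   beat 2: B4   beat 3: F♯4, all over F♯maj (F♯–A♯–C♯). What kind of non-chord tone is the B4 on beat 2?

Escape tone.

The harmony at that moment is F♯ major triad (F♯, A♯, C♯); B4 is not a chord tone.
It is approached by step up from A♯4 and left by leap down to F♯4.
Step in, leap out, on a weak beat — an escape tone.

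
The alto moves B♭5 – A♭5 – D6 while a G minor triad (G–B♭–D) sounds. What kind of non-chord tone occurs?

A♭5 is an escape tone.

The harmony at that moment is G minor triad (G, B♭, D); A♭5 is not a chord tone.
It is approached by step down from B♭5 and left by leap up to D6.
Step in, leap out — an escape tone.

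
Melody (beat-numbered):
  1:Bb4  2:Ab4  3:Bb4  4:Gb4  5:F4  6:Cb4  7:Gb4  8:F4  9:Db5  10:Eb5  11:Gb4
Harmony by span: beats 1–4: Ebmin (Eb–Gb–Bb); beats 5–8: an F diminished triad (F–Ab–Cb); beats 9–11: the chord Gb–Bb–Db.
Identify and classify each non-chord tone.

The harmony at that moment is Eb minor triad (Eb, Gb, Bb); Ab4 is not a chord tone.
It is approached by step down from Bb4 and left by step up to Bb4.
Step away and step back to the same note — a neighbor tone (lower neighbor).
The harmony at that moment is F diminished triad (F, Ab, Cb); Gb4 is not a chord tone.
It is approached by leap up from Cb4 and left by step down to F4.
Leap in, step out — an appoggiatura.
The harmony at that moment is Gb major triad (Gb, Bb, Db); Eb5 is not a chord tone.
It is approached by step up from Db5 and left by leap down to Gb4.
Step in, leap out — an escape tone.

Ab4 (beat 2) — neighbor tone; Gb4 (beat 7) — appoggiatura; Eb5 (beat 10) — escape tone.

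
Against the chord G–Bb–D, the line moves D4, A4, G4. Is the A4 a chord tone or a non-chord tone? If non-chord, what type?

The harmony at that moment is G minor triad (G, Bb, D); A4 is not a chord tone.
It is approached by leap up from D4 and left by step down to G4.
Leap in, step out — an appoggiatura.

Non-chord tone — an appoggiatura.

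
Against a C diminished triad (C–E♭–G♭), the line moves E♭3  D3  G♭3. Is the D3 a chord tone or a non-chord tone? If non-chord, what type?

Non-chord tone — an escape tone.

The harmony at that moment is C diminished triad (C, E♭, G♭); D3 is not a chord tone.
It is approached by step down from E♭3 and left by leap up to G♭3.
Step in, leap out — an escape tone.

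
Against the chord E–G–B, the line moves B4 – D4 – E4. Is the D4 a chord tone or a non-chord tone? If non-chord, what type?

The harmony at that moment is E minor triad (E, G, B); D4 is not a chord tone.
It is approached by leap down from B4 and left by step up to E4.
Leap in, step out — an appoggiatura.

Non-chord tone — an appoggiatura.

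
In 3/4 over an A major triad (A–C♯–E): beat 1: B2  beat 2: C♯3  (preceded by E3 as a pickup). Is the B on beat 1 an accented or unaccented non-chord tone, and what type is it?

Accented appoggiatura.

The harmony at that moment is A major triad (A, C♯, E); B2 is not a chord tone.
It is approached by leap down from E3 and left by step up to C♯3.
Leap in, step out — an appoggiatura.
It falls on the downbeat, so it is accented.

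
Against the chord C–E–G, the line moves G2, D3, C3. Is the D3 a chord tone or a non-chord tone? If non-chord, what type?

Non-chord tone — an appoggiatura.

The harmony at that moment is C major triad (C, E, G); D3 is not a chord tone.
It is approached by leap up from G2 and left by step down to C3.
Leap in, step out — an appoggiatura.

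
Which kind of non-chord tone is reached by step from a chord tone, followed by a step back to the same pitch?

Neighbor tone.

Approach: by step. Departure: by step in the opposite direction, back to the starting pitch.
Stepwise on both sides but reversing to return to the same chord tone — a neighbor tone. (Had it continued onward in the same direction it would be a passing tone instead.)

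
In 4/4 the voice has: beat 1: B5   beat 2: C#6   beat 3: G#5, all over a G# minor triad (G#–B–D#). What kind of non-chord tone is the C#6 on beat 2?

Escape tone.

The harmony at that moment is G# minor triad (G#, B, D#); C#6 is not a chord tone.
It is approached by step up from B5 and left by leap down to G#5.
Step in, leap out, on a weak beat — an escape tone.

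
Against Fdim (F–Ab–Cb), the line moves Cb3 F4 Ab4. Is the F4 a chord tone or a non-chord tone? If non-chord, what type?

F diminished triad contains F, Ab, Cb; F is the root, so it is a chord tone.

Chord tone (the root of F diminished triad).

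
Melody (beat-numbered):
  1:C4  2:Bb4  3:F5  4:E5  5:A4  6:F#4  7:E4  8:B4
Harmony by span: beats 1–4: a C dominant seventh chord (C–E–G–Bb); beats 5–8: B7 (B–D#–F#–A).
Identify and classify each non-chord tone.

F5 (beat 3) — appoggiatura; E4 (beat 7) — escape tone.

The harmony at that moment is C dominant seventh chord (C, E, G, Bb); F5 is not a chord tone.
It is approached by leap up from Bb4 and left by step down to E5.
Leap in, step out — an appoggiatura.
The harmony at that moment is B dominant seventh chord (B, D#, F#, A); E4 is not a chord tone.
It is approached by step down from F#4 and left by leap up to B4.
Step in, leap out — an escape tone.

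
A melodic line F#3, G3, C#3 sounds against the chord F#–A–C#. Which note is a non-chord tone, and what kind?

G3 is an escape tone.

The harmony at that moment is F# minor triad (F#, A, C#); G3 is not a chord tone.
It is approached by step up from F#3 and left by leap down to C#3.
Step in, leap out — an escape tone.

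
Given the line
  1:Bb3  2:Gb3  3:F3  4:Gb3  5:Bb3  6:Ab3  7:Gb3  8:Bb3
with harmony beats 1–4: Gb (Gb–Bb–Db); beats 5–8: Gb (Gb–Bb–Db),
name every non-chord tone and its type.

The harmony at that moment is Gb major triad (Gb, Bb, Db); F3 is not a chord tone.
It is approached by step down from Gb3 and left by step up to Gb3.
Step away and step back to the same note — a neighbor tone (lower neighbor).
The harmony at that moment is Gb major triad (Gb, Bb, Db); Ab3 is not a chord tone.
It is approached by step down from Bb3 and left by step down to Gb3.
Step in, step out in the same direction — a passing tone.

F3 (beat 3) — neighbor tone; Ab3 (beat 6) — passing tone.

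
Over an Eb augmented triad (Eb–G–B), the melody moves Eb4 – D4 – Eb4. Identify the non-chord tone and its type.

The harmony at that moment is Eb augmented triad (Eb, G, B); D4 is not a chord tone.
It is approached by step down from Eb4 and left by step up to Eb4.
Step away and step back to the same note — a neighbor tone (lower neighbor).

D4 is a neighbor tone.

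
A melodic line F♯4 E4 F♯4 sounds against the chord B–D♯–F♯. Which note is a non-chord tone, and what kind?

The harmony at that moment is B major triad (B, D♯, F♯); E4 is not a chord tone.
It is approached by step down from F♯4 and left by step up to F♯4.
Step away and step back to the same note — a neighbor tone (lower neighbor).

E4 is a neighbor tone.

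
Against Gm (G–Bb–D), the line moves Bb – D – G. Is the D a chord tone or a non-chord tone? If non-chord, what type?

G minor triad contains G, Bb, D; D is the fifth, so it is a chord tone.

Chord tone (the fifth of G minor triad).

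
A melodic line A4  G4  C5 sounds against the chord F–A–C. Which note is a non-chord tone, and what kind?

The harmony at that moment is F major triad (F, A, C); G4 is not a chord tone.
It is approached by step down from A4 and left by leap up to C5.
Step in, leap out — an escape tone.

G4 is an escape tone.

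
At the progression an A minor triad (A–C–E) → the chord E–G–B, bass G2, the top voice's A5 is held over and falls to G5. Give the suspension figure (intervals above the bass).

At the second chord the bass is G2. The suspended A5 lies a ninth above the bass; after resolving down by step to G5, the interval above the bass becomes an octave.
Suspension figures are named by those two intervals: 9–8.

9–8 suspension.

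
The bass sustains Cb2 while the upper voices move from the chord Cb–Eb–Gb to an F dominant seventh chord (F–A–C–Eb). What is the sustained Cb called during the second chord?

The harmony at that moment is F dominant seventh chord (F, A, C, Eb); Cb2 is not a chord tone.
It is held over (the same pitch as the preceding Cb2) and then sustained as the same pitch into the next harmony.
Sustained through a change of harmony — a pedal tone.

Pedal tone (pedal point).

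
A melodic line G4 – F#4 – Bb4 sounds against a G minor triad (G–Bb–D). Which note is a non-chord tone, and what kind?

The harmony at that moment is G minor triad (G, Bb, D); F#4 is not a chord tone.
It is approached by step down from G4 and left by leap up to Bb4.
Step in, leap out — an escape tone.

F#4 is an escape tone.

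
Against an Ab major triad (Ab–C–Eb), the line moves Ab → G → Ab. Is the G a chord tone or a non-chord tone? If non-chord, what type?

The harmony at that moment is Ab major triad (Ab, C, Eb); G is not a chord tone.
It is approached by step down from Ab and left by step up to Ab.
Step away and step back to the same note — a neighbor tone (lower neighbor).

Non-chord tone — a neighbor tone.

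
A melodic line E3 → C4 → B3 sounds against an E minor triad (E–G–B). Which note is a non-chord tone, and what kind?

The harmony at that moment is E minor triad (E, G, B); C4 is not a chord tone.
It is approached by leap up from E3 and left by step down to B3.
Leap in, step out — an appoggiatura.

C4 is an appoggiatura.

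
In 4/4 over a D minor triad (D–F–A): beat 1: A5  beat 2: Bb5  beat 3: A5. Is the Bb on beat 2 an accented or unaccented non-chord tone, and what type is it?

The harmony at that moment is D minor triad (D, F, A); Bb5 is not a chord tone.
It is approached by step up from A5 and left by step down to A5.
Step away and step back to the same note — a neighbor tone (upper neighbor).
It falls on a weak beat, so it is unaccented.

Unaccented neighbor tone.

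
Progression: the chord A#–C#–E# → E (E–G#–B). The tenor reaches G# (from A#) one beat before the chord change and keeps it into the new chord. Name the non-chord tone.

G# is an anticipation.

The harmony at that moment is A# minor triad (A#, C#, E#); G# is not a chord tone.
It is approached by step down from A# and then sustained as the same pitch into the next harmony.
Arriving early and becoming a chord tone when the harmony changes — an anticipation.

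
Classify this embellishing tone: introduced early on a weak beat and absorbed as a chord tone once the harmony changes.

Anticipation.

Approach: ahead of the chord change (typically by step), so it is dissonant against the current harmony. Departure: none — the same pitch is restated or held and is a chord tone of the new harmony.
Dissonant first, consonant once the harmony catches up: the note simply arrives early — an anticipation. (The reverse timing, consonant first and dissonant after the change, would be a suspension or retardation.)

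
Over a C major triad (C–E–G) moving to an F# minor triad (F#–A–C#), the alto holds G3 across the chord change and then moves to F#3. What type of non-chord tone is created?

The harmony at that moment is F# minor triad (F#, A, C#); G3 is not a chord tone.
It is held over (the same pitch as the preceding G3) and left by step down to F#3.
Held over from the previous chord and resolving down by step — a suspension.

G3 is a suspension.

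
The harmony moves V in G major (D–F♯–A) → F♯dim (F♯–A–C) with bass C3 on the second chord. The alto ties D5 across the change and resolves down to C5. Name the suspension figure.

9–8 suspension.

At the second chord the bass is C3. The suspended D5 lies a ninth above the bass; after resolving down by step to C5, the interval above the bass becomes an octave.
Suspension figures are named by those two intervals: 9–8.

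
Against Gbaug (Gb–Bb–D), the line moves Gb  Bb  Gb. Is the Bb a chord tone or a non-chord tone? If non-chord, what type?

Chord tone (the third of Gb augmented triad).

Gb augmented triad contains Gb, Bb, D; Bb is the third, so it is a chord tone.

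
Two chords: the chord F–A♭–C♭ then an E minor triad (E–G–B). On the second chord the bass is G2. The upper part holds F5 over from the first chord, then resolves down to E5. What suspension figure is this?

7–6 suspension.

At the second chord the bass is G2. The suspended F5 lies a seventh above the bass; after resolving down by step to E5, the interval above the bass becomes a sixth.
Suspension figures are named by those two intervals: 7–6.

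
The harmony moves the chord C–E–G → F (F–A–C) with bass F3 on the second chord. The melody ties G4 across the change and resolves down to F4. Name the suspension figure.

At the second chord the bass is F3. The suspended G4 lies a ninth above the bass; after resolving down by step to F4, the interval above the bass becomes an octave.
Suspension figures are named by those two intervals: 9–8.

9–8 suspension.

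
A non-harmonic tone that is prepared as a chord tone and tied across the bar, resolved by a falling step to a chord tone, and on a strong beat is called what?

Suspension.

Approach: by preparation — the pitch is first a chord tone, then held (tied or repeated) while the harmony changes under it. Departure: down by step. Metric position: strong.
A prepared dissonance that resolves downward by step — a suspension. (The same figure resolving upward would be a retardation.)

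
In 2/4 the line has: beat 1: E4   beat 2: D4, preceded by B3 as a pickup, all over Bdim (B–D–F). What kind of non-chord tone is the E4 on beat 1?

The harmony at that moment is B diminished triad (B, D, F); E4 is not a chord tone.
It is approached by leap up from B3 and left by step down to D4.
Leap in, step out, metrically accented — an appoggiatura.

Appoggiatura.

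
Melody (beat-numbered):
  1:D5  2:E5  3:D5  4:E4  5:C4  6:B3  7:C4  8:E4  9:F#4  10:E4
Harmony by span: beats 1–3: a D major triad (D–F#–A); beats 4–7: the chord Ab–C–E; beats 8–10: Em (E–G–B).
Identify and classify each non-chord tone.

The harmony at that moment is D major triad (D, F#, A); E5 is not a chord tone.
It is approached by step up from D5 and left by step down to D5.
Step away and step back to the same note — a neighbor tone (upper neighbor).
The harmony at that moment is Ab augmented triad (Ab, C, E); B3 is not a chord tone.
It is approached by step down from C4 and left by step up to C4.
Step away and step back to the same note — a neighbor tone (lower neighbor).
The harmony at that moment is E minor triad (E, G, B); F#4 is not a chord tone.
It is approached by step up from E4 and left by step down to E4.
Step away and step back to the same note — a neighbor tone (upper neighbor).

E5 (beat 2) — neighbor tone; B3 (beat 6) — neighbor tone; F#4 (beat 9) — neighbor tone.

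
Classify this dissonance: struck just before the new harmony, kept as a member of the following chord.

Anticipation.

Approach: ahead of the chord change (typically by step), so it is dissonant against the current harmony. Departure: none — the same pitch is restated or held and is a chord tone of the new harmony.
Dissonant first, consonant once the harmony catches up: the note simply arrives early — an anticipation. (The reverse timing, consonant first and dissonant after the change, would be a suspension or retardation.)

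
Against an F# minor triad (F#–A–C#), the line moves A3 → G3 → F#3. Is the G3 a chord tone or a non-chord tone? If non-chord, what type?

The harmony at that moment is F# minor triad (F#, A, C#); G3 is not a chord tone.
It is approached by step down from A3 and left by step down to F#3.
Step in, step out in the same direction — a passing tone.

Non-chord tone — a passing tone.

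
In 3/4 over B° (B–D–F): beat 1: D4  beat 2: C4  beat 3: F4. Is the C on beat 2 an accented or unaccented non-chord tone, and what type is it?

Unaccented escape tone.

The harmony at that moment is B diminished triad (B, D, F); C4 is not a chord tone.
It is approached by step down from D4 and left by leap up to F4.
Step in, leap out — an escape tone.
It falls on a weak beat, so it is unaccented.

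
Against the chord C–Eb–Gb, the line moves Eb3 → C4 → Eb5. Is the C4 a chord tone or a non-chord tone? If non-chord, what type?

C diminished triad contains C, Eb, Gb; C is the root, so it is a chord tone.

Chord tone (the root of C diminished triad).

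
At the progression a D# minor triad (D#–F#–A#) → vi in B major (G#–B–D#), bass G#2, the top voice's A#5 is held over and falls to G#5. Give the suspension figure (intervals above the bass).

At the second chord the bass is G#2. The suspended A#5 lies a ninth above the bass; after resolving down by step to G#5, the interval above the bass becomes an octave.
Suspension figures are named by those two intervals: 9–8.

9–8 suspension.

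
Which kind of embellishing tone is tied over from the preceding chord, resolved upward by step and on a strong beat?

Approach: by preparation — the pitch is first a chord tone, then held (tied or repeated) while the harmony changes under it. Departure: up by step. Metric position: strong.
A prepared dissonance that resolves upward by step — a retardation. (The same figure resolving downward would be a suspension.)

Retardation.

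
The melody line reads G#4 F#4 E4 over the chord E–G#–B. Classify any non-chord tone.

F#4 is a passing tone.

The harmony at that moment is E major triad (E, G#, B); F#4 is not a chord tone.
It is approached by step down from G#4 and left by step down to E4.
Step in, step out in the same direction — a passing tone.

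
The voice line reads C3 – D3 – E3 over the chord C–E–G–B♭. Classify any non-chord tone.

D3 is a passing tone.

The harmony at that moment is C dominant seventh chord (C, E, G, B♭); D3 is not a chord tone.
It is approached by step up from C3 and left by step up to E3.
Step in, step out in the same direction — a passing tone.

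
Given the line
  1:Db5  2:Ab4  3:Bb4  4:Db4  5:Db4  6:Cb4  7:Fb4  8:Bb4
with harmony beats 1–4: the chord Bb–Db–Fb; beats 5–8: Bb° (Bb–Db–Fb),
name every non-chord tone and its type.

The harmony at that moment is Bb diminished triad (Bb, Db, Fb); Ab4 is not a chord tone.
It is approached by leap down from Db5 and left by step up to Bb4.
Leap in, step out — an appoggiatura.
The harmony at that moment is Bb diminished triad (Bb, Db, Fb); Cb4 is not a chord tone.
It is approached by step down from Db4 and left by leap up to Fb4.
Step in, leap out — an escape tone.

Ab4 (beat 2) — appoggiatura; Cb4 (beat 6) — escape tone.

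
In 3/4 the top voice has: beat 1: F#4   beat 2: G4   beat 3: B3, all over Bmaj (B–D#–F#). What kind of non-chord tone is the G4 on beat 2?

Escape tone.

The harmony at that moment is B major triad (B, D#, F#); G4 is not a chord tone.
It is approached by step up from F#4 and left by leap down to B3.
Step in, leap out, on a weak beat — an escape tone.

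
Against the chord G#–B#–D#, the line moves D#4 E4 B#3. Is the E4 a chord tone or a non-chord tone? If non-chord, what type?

The harmony at that moment is G# major triad (G#, B#, D#); E4 is not a chord tone.
It is approached by step up from D#4 and left by leap down to B#3.
Step in, leap out — an escape tone.

Non-chord tone — an escape tone.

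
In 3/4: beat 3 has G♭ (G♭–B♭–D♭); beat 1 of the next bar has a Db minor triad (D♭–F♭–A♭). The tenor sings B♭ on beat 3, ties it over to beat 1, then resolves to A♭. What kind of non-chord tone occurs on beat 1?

The harmony at that moment is D♭ minor triad (D♭, F♭, A♭); B♭ is not a chord tone.
It is held over (the same pitch as the preceding B♭) and left by step down to A♭.
Held over from the previous chord and resolving down by step — a suspension.

Suspension.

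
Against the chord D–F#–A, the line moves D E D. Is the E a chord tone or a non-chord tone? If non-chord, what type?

Non-chord tone — a neighbor tone.

The harmony at that moment is D major triad (D, F#, A); E is not a chord tone.
It is approached by step up from D and left by step down to D.
Step away and step back to the same note — a neighbor tone (upper neighbor).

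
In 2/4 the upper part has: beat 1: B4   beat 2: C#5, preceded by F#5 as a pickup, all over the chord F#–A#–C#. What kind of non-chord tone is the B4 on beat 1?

Appoggiatura.

The harmony at that moment is F# major triad (F#, A#, C#); B4 is not a chord tone.
It is approached by leap down from F#5 and left by step up to C#5.
Leap in, step out, metrically accented — an appoggiatura.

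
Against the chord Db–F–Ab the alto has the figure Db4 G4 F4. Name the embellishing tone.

The harmony at that moment is Db major triad (Db, F, Ab); G4 is not a chord tone.
It is approached by leap up from Db4 and left by step down to F4.
Leap in, step out — an appoggiatura.

G4 is an appoggiatura.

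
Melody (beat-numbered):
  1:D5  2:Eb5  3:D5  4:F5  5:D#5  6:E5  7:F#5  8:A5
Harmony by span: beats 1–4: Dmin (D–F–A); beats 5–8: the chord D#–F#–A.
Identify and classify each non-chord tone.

Eb5 (beat 2) — neighbor tone; E5 (beat 6) — passing tone.

The harmony at that moment is D minor triad (D, F, A); Eb5 is not a chord tone.
It is approached by step up from D5 and left by step down to D5.
Step away and step back to the same note — a neighbor tone (upper neighbor).
The harmony at that moment is D# diminished triad (D#, F#, A); E5 is not a chord tone.
It is approached by step up from D#5 and left by step up to F#5.
Step in, step out in the same direction — a passing tone.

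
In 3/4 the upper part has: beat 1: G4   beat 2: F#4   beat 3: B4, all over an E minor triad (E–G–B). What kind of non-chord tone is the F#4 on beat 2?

The harmony at that moment is E minor triad (E, G, B); F#4 is not a chord tone.
It is approached by step down from G4 and left by leap up to B4.
Step in, leap out, on a weak beat — an escape tone.

Escape tone.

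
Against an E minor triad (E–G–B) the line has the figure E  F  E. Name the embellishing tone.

The harmony at that moment is E minor triad (E, G, B); F is not a chord tone.
It is approached by step up from E and left by step down to E.
Step away and step back to the same note — a neighbor tone (upper neighbor).

F is a neighbor tone.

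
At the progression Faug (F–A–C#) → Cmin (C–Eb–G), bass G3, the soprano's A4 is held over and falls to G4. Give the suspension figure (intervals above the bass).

9–8 suspension.

At the second chord the bass is G3. The suspended A4 lies a ninth above the bass; after resolving down by step to G4, the interval above the bass becomes an octave.
Suspension figures are named by those two intervals: 9–8.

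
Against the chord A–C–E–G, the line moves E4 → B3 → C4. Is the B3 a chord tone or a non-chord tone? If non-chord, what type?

The harmony at that moment is A minor seventh chord (A, C, E, G); B3 is not a chord tone.
It is approached by leap down from E4 and left by step up to C4.
Leap in, step out — an appoggiatura.

Non-chord tone — an appoggiatura.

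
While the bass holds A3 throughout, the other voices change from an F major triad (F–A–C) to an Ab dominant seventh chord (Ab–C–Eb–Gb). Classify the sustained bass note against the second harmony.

The harmony at that moment is Ab dominant seventh chord (Ab, C, Eb, Gb); A3 is not a chord tone.
It is held over (the same pitch as the preceding A3) and then sustained as the same pitch into the next harmony.
Sustained through a change of harmony — a pedal tone.

Pedal tone (pedal point).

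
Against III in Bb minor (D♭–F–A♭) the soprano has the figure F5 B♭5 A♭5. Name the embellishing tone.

The harmony at that moment is D♭ major triad (D♭, F, A♭); B♭5 is not a chord tone.
It is approached by leap up from F5 and left by step down to A♭5.
Leap in, step out — an appoggiatura.

B♭5 is an appoggiatura.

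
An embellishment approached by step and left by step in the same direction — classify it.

Approach: by step. Departure: by step, continuing in the same direction.
Stepwise on both sides with no change of direction means the note fills in the space between two different chord tones — a passing tone. (Had it turned back to its starting note it would be a neighbor tone instead.)

Passing tone.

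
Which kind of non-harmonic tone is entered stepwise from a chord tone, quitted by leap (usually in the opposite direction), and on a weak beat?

Escape tone.

Approach: by step. Departure: by leap. Metric position: weak.
Step in, leap out, from a weak position — an escape tone (échappée). (It is the mirror image of the appoggiatura, which leaps in and steps out on a strong beat.)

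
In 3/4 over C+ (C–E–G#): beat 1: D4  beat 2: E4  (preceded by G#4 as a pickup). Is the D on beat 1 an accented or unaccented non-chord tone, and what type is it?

The harmony at that moment is C augmented triad (C, E, G#); D4 is not a chord tone.
It is approached by leap down from G#4 and left by step up to E4.
Leap in, step out — an appoggiatura.
It falls on the downbeat, so it is accented.

Accented appoggiatura.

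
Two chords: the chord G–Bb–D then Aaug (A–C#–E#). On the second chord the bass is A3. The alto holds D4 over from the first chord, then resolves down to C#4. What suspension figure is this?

At the second chord the bass is A3. The suspended D4 lies a fourth above the bass; after resolving down by step to C#4, the interval above the bass becomes a third.
Suspension figures are named by those two intervals: 4–3.

4–3 suspension.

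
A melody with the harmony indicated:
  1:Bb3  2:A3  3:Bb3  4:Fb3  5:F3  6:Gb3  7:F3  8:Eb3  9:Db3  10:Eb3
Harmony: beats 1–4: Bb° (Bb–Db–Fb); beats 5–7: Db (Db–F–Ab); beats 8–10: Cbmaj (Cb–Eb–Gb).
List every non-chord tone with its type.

The harmony at that moment is Bb diminished triad (Bb, Db, Fb); A3 is not a chord tone.
It is approached by step down from Bb3 and left by step up to Bb3.
Step away and step back to the same note — a neighbor tone (lower neighbor).
The harmony at that moment is Db major triad (Db, F, Ab); Gb3 is not a chord tone.
It is approached by step up from F3 and left by step down to F3.
Step away and step back to the same note — a neighbor tone (upper neighbor).
The harmony at that moment is Cb major triad (Cb, Eb, Gb); Db3 is not a chord tone.
It is approached by step down from Eb3 and left by step up to Eb3.
Step away and step back to the same note — a neighbor tone (lower neighbor).

A3 (beat 2) — neighbor tone; Gb3 (beat 6) — neighbor tone; Db3 (beat 9) — neighbor tone.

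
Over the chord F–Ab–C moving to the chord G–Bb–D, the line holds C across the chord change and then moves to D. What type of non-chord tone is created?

C is a retardation.

The harmony at that moment is G minor triad (G, Bb, D); C is not a chord tone.
It is held over (the same pitch as the preceding C) and left by step up to D.
Held over from the previous chord and resolving up by step — a retardation.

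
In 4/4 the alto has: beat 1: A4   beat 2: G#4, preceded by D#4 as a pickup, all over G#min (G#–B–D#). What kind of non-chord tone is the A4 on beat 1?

The harmony at that moment is G# minor triad (G#, B, D#); A4 is not a chord tone.
It is approached by leap up from D#4 and left by step down to G#4.
Leap in, step out, metrically accented — an appoggiatura.

Appoggiatura.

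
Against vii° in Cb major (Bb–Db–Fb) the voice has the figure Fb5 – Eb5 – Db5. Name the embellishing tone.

Eb5 is a passing tone.

The harmony at that moment is Bb diminished triad (Bb, Db, Fb); Eb5 is not a chord tone.
It is approached by step down from Fb5 and left by step down to Db5.
Step in, step out in the same direction — a passing tone.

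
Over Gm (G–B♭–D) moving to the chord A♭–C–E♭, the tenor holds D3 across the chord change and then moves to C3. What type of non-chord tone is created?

D3 is a suspension.

The harmony at that moment is A♭ major triad (A♭, C, E♭); D3 is not a chord tone.
It is held over (the same pitch as the preceding D3) and left by step down to C3.
Held over from the previous chord and resolving down by step — a suspension.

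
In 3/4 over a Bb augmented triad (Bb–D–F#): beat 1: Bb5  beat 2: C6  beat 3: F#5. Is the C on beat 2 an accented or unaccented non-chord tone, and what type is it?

The harmony at that moment is Bb augmented triad (Bb, D, F#); C6 is not a chord tone.
It is approached by step up from Bb5 and left by leap down to F#5.
Step in, leap out — an escape tone.
It falls on a weak beat, so it is unaccented.

Unaccented escape tone.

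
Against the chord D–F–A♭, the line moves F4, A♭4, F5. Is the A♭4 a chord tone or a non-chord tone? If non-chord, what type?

D diminished triad contains D, F, A♭; A♭ is the fifth, so it is a chord tone.

Chord tone (the fifth of D diminished triad).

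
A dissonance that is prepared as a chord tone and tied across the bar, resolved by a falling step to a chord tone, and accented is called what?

Approach: by preparation — the pitch is first a chord tone, then held (tied or repeated) while the harmony changes under it. Departure: down by step. Metric position: strong.
A prepared dissonance that resolves downward by step — a suspension. (The same figure resolving upward would be a retardation.)

Suspension.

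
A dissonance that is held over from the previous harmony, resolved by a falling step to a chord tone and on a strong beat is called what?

Approach: by preparation — the pitch is first a chord tone, then held (tied or repeated) while the harmony changes under it. Departure: down by step. Metric position: strong.
A prepared dissonance that resolves downward by step — a suspension. (The same figure resolving upward would be a retardation.)

Suspension.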